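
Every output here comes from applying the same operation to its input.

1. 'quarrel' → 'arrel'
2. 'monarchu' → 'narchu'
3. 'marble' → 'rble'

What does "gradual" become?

Rule — delete the first 2 characters.
Doing the same to "gradual": "adual".

adual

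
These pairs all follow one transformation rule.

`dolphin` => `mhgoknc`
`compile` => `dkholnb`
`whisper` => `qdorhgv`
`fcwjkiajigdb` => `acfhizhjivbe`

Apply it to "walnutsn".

mrstmkzv

What's happening: shift every letter 1 place backward in the alphabet (wrapping around), then reverse the string.
Applying both steps to "walnutsn": "vzkmtsrm", then "mrstmkzv".
(Check on "whisper": → "vghrodq" → "qdorhgv" ✓)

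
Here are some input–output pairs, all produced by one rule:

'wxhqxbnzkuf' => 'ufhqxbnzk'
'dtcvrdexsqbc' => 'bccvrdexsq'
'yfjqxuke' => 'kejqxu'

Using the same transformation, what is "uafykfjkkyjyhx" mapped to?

What's happening: delete the first 2 characters, then move the last 2 characters to the front (rotate right by 2).
Working it through for "uafykfjkkyjyhx": intermediate "fykfjkkyjyhx", final "hxfykfjkkyjy".

hxfykfjkkyjy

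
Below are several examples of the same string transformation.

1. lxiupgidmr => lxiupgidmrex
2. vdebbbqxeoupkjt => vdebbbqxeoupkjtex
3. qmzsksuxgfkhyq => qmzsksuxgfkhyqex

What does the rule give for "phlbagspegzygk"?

phlbagspegzygkex

The transformation: append "ex".
So "phlbagspegzygk" becomes "phlbagspegzygkex".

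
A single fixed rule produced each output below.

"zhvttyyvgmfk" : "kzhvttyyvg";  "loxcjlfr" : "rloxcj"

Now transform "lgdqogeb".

blgdqo

The transformation: move the last 3 characters to the front (rotate right by 3), then delete the first 2 characters.
For "lgdqogeb", step one produces "geblgdqo"; step two turns that into "blgdqo".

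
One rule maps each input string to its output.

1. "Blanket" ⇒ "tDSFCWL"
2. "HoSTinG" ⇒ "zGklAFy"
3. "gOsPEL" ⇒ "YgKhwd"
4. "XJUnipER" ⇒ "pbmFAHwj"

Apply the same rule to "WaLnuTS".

oSdFMlk

Looking at the pairs, the operation is to flip the case of every letter, then shift every letter 8 places backward in the alphabet (wrapping around).
On "WaLnuTS": the first step gives "wAlNUts", and the second then gives "oSdFMlk".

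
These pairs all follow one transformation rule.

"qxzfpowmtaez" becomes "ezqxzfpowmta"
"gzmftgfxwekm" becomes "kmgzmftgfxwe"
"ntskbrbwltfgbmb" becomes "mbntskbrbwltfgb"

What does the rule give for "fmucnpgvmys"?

ysfmucnpgvm

Each output is the input with this applied: move the last 2 characters to the front (rotate right by 2).
For "fmucnpgvmys" the result is "ysfmucnpgvm".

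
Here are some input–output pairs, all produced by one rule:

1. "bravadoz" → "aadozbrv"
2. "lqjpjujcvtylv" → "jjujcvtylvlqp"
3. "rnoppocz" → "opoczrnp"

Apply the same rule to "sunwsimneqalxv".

The transformation: move the first 3 characters to the end (rotate left by 3), then swap the first and last characters.
"sunwsimneqalxv" → "wsimneqalxvsun" → "nsimneqalxvsuw".
(Check on "rnoppocz": → "ppoczrno" → "opoczrnp" ✓)

nsimneqalxvsuw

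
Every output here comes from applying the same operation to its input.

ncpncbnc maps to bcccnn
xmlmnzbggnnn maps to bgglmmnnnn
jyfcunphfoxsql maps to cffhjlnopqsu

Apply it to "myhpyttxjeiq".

What's happening: sort the characters into alphabetical order, then delete the last 2 characters.
Starting from "myhpyttxjeiq": after the first operation, "ehijmpqttxyy"; after the second, "ehijmpqttx".
(Check on "xmlmnzbggnnn": → "bgglmmnnnnxz" → "bgglmmnnnn" ✓)

ehijmpqttx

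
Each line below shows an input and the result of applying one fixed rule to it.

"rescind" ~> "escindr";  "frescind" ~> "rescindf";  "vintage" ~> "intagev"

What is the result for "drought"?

In each case the input is transformed by: move the first character to the end.
"drought" → "roughtd".

roughtd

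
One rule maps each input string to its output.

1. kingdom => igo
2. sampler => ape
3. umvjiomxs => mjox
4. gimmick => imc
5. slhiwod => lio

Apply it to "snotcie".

In each case the input is transformed by: keep every other character starting from the second (positions 2nd, 4th, 6th, ...).
Applying that to "snotcie" gives "nti".

nti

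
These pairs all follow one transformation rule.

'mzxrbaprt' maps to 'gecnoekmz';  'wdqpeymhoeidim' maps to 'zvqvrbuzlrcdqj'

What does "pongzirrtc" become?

The transformation: shift every letter 13 places forward in the alphabet (wrapping around) — i.e. ROT13, then reverse the string.
Starting from "pongzirrtc": after the first operation, "cbatmveegp"; after the second, "pgeevmtabc".

pgeevmtabc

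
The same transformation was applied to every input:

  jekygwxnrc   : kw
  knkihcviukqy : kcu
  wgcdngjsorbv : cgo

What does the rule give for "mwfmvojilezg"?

The rule is to delete the last 3 characters, then keep one character in every 3, starting at position 3 (positions 3rd, 6th, 9th, ...).
Working it through for "mwfmvojilezg": intermediate "mwfmvojil", final "fol".

fol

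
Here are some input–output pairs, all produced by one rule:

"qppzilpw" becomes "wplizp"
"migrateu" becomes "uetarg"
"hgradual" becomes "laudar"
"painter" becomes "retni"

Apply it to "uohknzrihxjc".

Looking at the pairs, the operation is to reverse the string, then delete the last 2 characters.
Applying both steps to "uohknzrihxjc": "cjxhirznkhou", then "cjxhirznkh".

cjxhirznkh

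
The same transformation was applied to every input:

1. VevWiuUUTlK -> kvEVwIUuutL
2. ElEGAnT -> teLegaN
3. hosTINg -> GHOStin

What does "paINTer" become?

Each output is the input with this applied: move the last character to the front, then flip the case of every letter.
Applying both steps to "paINTer": "rpaINTe", then "RPAintE".

RPAintE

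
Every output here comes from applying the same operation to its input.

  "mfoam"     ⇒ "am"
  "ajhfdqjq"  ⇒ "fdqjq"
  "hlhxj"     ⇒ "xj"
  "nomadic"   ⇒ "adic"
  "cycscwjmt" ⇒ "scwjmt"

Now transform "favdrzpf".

Each output is the input with this applied: delete the first 3 characters.
On "favdrzpf" that produces "drzpf".

drzpf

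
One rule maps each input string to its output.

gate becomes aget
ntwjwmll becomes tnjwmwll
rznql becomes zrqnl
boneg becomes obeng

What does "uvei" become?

In each case the input is transformed by: swap each adjacent pair of characters (1↔2, 3↔4, ...).
Doing the same to "uvei": "vuie".

vuie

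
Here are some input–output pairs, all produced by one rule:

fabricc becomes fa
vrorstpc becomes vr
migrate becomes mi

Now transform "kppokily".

kp

Rule — keep only the first 2 characters.
Applying that to "kppokily" gives "kp".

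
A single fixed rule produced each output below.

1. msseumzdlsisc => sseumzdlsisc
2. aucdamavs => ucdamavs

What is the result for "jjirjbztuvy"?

jirjbztuvy

The pattern: delete the first character.
Applying that to "jjirjbztuvy" gives "jirjbztuvy".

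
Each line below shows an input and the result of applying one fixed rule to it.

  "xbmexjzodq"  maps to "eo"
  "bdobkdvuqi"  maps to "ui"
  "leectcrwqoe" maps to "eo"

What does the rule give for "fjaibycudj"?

iu

Looking at the pairs, the operation is to keep every other character starting from the second (positions 2nd, 4th, 6th, ...), then keep only the vowels.
For "fjaibycudj", step one produces "jiyuj"; step two turns that into "iu".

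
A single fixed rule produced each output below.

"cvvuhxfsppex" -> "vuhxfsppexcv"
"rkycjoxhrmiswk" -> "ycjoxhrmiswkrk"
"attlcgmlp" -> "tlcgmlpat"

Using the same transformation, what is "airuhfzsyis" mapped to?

ruhfzsyisai

The rule is to move the first 2 characters to the end (rotate left by 2).
Doing the same to "airuhfzsyis": "ruhfzsyisai".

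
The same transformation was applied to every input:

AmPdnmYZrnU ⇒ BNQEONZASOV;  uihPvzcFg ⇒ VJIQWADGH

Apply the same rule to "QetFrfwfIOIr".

RFUGSGXGJPJS

Looking at the pairs, the operation is to shift every letter 1 place forward in the alphabet (wrapping around), then convert every letter to uppercase.
For "QetFrfwfIOIr", step one produces "RfuGsgxgJPJs"; step two turns that into "RFUGSGXGJPJS".
(Check on "uihPvzcFg": → "vjiQwadGh" → "VJIQWADGH" ✓)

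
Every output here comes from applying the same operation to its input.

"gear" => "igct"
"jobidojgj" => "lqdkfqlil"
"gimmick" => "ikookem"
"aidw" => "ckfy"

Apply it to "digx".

The rule is to shift every letter 2 places forward in the alphabet (wrapping around).
Applying that to "digx" gives "fkiz".

fkiz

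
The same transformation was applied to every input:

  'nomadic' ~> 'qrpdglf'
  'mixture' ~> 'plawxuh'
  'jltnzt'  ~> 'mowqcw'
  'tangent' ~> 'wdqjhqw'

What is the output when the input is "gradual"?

judgxdo

Looking at the pairs, the operation is to shift every letter 3 places forward in the alphabet (wrapping around).
For "gradual" the result is "judgxdo".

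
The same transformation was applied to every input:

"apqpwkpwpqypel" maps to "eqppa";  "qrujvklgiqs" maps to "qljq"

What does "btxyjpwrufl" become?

Each output is the input with this applied: keep one character in every 3, starting at position 1 (positions 1st, 4th, 7th, ...), then reverse the string.
Working it through for "btxyjpwrufl": intermediate "bywf", final "fwyb".

fwyb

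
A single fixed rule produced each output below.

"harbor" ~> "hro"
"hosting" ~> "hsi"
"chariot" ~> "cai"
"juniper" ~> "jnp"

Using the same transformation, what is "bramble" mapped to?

What's happening: swap each adjacent pair of characters (1↔2, 3↔4, ...), then keep every other character starting from the second (positions 2nd, 4th, 6th, ...).
Doing the same to "bramble": "bab".

bab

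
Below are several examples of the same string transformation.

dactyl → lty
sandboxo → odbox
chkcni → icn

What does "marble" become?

Looking at the pairs, the operation is to delete the first 3 characters, then move the last character to the front.
Applying both steps to "marble": "ble", then "ebl".

ebl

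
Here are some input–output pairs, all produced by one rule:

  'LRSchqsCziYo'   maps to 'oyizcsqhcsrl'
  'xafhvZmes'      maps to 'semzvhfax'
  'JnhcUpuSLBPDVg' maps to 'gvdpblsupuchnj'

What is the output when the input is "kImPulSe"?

eslupmik

Looking at the pairs, the operation is to reverse the string, then convert every letter to lowercase.
"kImPulSe" → "eSluPmIk" → "eslupmik".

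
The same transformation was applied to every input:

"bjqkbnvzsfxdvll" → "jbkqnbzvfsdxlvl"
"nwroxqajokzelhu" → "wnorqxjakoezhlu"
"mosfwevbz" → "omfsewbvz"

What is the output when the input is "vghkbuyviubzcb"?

gvkhubvyuizbbc

In each case the input is transformed by: swap each adjacent pair of characters (1↔2, 3↔4, ...).
For "vghkbuyviubzcb" the result is "gvkhubvyuizbbc".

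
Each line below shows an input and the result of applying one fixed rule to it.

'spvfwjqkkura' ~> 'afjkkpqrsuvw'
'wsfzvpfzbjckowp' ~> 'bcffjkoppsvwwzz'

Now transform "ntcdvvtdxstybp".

Rule — sort the characters into alphabetical order.
"ntcdvvtdxstybp" → "bcddnpstttvvxy".

bcddnpstttvvxy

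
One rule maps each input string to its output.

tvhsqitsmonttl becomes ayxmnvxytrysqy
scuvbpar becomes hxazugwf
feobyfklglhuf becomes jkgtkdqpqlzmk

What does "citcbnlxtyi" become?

nhhysgcqdyn

Rule — shift every letter 5 places forward in the alphabet (wrapping around), then swap each adjacent pair of characters (1↔2, 3↔4, ...).
So "citcbnlxtyi" becomes "nhhysgcqdyn".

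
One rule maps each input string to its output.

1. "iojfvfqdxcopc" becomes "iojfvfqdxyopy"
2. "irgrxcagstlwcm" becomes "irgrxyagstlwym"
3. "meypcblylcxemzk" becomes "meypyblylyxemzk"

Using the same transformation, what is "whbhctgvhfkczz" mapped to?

whbhytgvhfkyzz

The rule is to replace every "c" with "y".
So "whbhctgvhfkczz" becomes "whbhytgvhfkyzz".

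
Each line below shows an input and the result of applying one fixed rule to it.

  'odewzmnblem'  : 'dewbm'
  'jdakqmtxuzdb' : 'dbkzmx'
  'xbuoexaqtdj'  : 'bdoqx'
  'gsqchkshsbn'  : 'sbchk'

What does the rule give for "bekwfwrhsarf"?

The pattern: keep every other character starting from the second (positions 2nd, 4th, 6th, ...), then take characters alternately from the front and the back (1st, last, 2nd, 2nd-last, ...).
Applying both steps to "bekwfwrhsarf": "ewwhaf", then "efwawh".

efwawh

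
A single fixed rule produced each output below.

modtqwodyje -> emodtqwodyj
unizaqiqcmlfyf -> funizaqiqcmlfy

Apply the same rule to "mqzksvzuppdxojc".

cmqzksvzuppdxoj

Rule — move the last character to the front.
On "mqzksvzuppdxojc" that produces "cmqzksvzuppdxoj".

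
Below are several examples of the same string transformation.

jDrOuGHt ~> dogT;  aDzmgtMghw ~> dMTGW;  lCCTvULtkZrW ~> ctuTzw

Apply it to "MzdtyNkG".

Each output is the input with this applied: flip the case of every letter, then keep every other character starting from the second (positions 2nd, 4th, 6th, ...).
On "MzdtyNkG" that produces "ZTng".
(Check on "aDzmgtMghw": → "AdZMGTmGHW" → "dMTGW" ✓)

ZTng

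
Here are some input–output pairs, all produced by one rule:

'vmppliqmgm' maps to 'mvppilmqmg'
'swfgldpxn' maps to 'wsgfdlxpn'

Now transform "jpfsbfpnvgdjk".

pjsffbnpgvjdk

Looking at the pairs, the operation is to swap each adjacent pair of characters (1↔2, 3↔4, ...).
For "jpfsbfpnvgdjk" the result is "pjsffbnpgvjdk".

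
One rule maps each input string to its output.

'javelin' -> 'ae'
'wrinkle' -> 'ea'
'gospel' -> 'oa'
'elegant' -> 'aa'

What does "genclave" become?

In each case the input is transformed by: shift every letter 4 places backward in the alphabet (wrapping around), then keep only the vowels.
Applying both steps to "genclave": "cajyhwra", then "aa".

aa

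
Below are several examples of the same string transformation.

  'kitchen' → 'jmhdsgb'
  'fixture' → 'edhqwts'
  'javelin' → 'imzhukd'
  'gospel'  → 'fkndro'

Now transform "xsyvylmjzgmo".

Rule — shift every letter 1 place backward in the alphabet (wrapping around), then take characters alternately from the front and the back (1st, last, 2nd, 2nd-last, ...).
Applying that to "xsyvylmjzgmo" gives "wnrlxfuyxikl".

wnrlxfuyxikl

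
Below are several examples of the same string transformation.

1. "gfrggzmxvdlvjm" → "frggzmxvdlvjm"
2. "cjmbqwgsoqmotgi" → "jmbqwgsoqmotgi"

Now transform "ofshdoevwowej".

fshdoevwowej

The transformation: delete the first character.
For "ofshdoevwowej" the result is "fshdoevwowej".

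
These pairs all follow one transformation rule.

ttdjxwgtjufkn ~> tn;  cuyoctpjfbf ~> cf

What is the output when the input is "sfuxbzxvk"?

sk

Rule — take characters alternately from the front and the back (1st, last, 2nd, 2nd-last, ...), then keep only the first 2 characters.
"sfuxbzxvk" → "skfvuxxzb" → "sk".
(Check on "ttdjxwgtjufkn": → "tntkdfjuxjwtg" → "tn" ✓)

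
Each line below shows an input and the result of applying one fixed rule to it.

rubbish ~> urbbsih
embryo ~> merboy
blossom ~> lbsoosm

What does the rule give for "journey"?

ojrueny

The pattern: swap each adjacent pair of characters (1↔2, 3↔4, ...).
On "journey" that produces "ojrueny".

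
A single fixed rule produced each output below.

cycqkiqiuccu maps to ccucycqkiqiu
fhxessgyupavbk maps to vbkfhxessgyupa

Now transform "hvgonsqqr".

The pattern: move the last 3 characters to the front (rotate right by 3).
For "hvgonsqqr" the result is "qqrhvgons".

qqrhvgons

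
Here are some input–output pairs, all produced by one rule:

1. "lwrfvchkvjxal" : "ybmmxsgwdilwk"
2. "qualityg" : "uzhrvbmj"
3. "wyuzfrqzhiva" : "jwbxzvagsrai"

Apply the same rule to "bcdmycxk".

dylcdenz

Each output is the input with this applied: shift every letter 1 place forward in the alphabet (wrapping around), then move the last 3 characters to the front (rotate right by 3).
On "bcdmycxk": the first step gives "cdenzdyl", and the second then gives "dylcdenz".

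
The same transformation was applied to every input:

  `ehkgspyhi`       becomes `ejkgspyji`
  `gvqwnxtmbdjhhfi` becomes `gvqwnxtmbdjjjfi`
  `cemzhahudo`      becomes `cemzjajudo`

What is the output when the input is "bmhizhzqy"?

Each output is the input with this applied: replace every "h" with "j".
Applying that to "bmhizhzqy" gives "bmjizjzqy".

bmjizjzqy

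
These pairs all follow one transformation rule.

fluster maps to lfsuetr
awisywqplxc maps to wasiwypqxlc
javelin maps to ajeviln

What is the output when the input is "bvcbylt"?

Looking at the pairs, the operation is to swap each adjacent pair of characters (1↔2, 3↔4, ...).
"bvcbylt" → "vbbclyt".

vbbclyt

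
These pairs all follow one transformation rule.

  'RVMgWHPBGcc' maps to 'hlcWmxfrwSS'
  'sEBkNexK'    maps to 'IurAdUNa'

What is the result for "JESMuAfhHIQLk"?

zuicKqVXxygbA

Looking at the pairs, the operation is to shift every letter 10 places backward in the alphabet (wrapping around), then flip the case of every letter.
On "JESMuAfhHIQLk": the first step gives "ZUICkQvxXYGBa", and the second then gives "zuicKqVXxygbA".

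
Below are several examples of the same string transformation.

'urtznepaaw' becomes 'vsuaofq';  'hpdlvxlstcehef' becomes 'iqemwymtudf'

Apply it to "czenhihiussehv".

Rule — delete the last 3 characters, then shift every letter 1 place forward in the alphabet (wrapping around).
On "czenhihiussehv": the first step gives "czenhihiuss", and the second then gives "dafoijijvtt".

dafoijijvtt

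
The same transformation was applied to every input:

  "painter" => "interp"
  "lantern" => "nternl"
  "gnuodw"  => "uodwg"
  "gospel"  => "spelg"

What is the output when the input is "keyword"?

Each output is the input with this applied: move the first 2 characters to the end (rotate left by 2), then delete the last character.
Applying both steps to "keyword": "ywordke", then "ywordk".

ywordk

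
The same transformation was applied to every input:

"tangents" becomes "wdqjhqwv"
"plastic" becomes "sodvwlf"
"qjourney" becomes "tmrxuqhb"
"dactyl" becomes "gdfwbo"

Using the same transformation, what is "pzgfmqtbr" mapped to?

scjiptweu

What's happening: shift every letter 3 places forward in the alphabet (wrapping around).
Doing the same to "pzgfmqtbr": "scjiptweu".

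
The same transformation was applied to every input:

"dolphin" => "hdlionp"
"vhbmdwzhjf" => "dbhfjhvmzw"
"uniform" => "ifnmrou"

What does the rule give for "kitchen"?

ecihnkt

Looking at the pairs, the operation is to sort the characters into alphabetical order, then swap each adjacent pair of characters (1↔2, 3↔4, ...).
"kitchen" → "cehiknt" → "ecihnkt".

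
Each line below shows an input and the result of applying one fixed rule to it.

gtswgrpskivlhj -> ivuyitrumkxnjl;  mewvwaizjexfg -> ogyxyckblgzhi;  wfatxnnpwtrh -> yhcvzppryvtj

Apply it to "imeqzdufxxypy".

kogsbfwhzzara

Each output is the input with this applied: shift every letter 2 places forward in the alphabet (wrapping around).
On "imeqzdufxxypy" that produces "kogsbfwhzzara".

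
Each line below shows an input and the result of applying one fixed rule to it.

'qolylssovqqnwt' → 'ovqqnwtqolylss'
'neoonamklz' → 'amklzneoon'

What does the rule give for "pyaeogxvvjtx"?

xvvjtxpyaeog

Looking at the pairs, the operation is to swap the front and back halves of the string.
Doing the same to "pyaeogxvvjtx": "xvvjtxpyaeog".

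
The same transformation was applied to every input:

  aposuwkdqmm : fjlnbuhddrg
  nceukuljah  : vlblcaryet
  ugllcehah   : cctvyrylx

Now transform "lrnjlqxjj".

Looking at the pairs, the operation is to move the first 2 characters to the end (rotate left by 2), then shift every letter 9 places backward in the alphabet (wrapping around).
For "lrnjlqxjj", step one produces "njlqxjjlr"; step two turns that into "eachoaaci".

eachoaaci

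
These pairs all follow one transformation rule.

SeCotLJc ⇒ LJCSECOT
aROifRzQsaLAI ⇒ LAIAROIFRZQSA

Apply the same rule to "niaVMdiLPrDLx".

DLXNIAVMDILPR

The pattern: move the last 3 characters to the front (rotate right by 3), then convert every letter to uppercase.
For "niaVMdiLPrDLx", step one produces "DLxniaVMdiLPr"; step two turns that into "DLXNIAVMDILPR".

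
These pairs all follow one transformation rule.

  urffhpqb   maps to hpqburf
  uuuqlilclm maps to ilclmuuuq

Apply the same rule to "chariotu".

The pattern: swap the front and back halves of the string, then delete the last character.
For "chariotu", step one produces "iotuchar"; step two turns that into "iotucha".

iotucha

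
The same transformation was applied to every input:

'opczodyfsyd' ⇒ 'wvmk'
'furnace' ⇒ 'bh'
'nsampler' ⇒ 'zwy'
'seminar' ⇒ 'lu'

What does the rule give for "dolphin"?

vo

Looking at the pairs, the operation is to shift every letter 7 places forward in the alphabet (wrapping around), then keep one character in every 3, starting at position 2 (positions 2nd, 5th, 8th, ...).
"dolphin" → "vo".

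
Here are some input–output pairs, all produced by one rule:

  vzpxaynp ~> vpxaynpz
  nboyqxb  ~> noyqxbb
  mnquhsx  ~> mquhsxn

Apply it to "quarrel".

What's happening: move the first character to the end, then swap the first and last characters.
For "quarrel" the result is "qarrelu".
(Check on "vzpxaynp": → "zpxaynpv" → "vpxaynpz" ✓)

qarrelu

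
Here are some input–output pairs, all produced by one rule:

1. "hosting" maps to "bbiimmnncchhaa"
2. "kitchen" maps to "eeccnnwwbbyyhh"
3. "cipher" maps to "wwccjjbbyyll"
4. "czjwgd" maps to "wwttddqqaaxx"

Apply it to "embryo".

Rule — double every character, then shift every letter 6 places backward in the alphabet (wrapping around).
On "embryo": the first step gives "eemmbbrryyoo", and the second then gives "yyggvvllssii".
(Check on "hosting": → "hhoossttiinngg" → "bbiimmnncchhaa" ✓)

yyggvvllssii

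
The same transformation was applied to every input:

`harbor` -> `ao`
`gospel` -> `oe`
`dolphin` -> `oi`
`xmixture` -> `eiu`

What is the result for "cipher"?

ie

Looking at the pairs, the operation is to move the last character to the front, then keep only the vowels.
On "cipher" that produces "ie".
(Check on "harbor": → "rharbo" → "ao" ✓)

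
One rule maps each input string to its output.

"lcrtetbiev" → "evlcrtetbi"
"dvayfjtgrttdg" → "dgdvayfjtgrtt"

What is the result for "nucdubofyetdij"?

Rule — move the last 2 characters to the front (rotate right by 2).
On "nucdubofyetdij" that produces "ijnucdubofyetd".

ijnucdubofyetd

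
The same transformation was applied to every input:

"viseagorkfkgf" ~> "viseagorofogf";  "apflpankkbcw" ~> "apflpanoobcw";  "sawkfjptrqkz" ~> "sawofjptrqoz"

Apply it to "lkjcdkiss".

The pattern: replace every "k" with "o".
"lkjcdkiss" → "lojcdoiss".

lojcdoiss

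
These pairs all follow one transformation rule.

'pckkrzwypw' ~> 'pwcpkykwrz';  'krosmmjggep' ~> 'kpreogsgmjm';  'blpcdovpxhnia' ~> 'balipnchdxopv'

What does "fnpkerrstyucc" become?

The rule is to take characters alternately from the front and the back (1st, last, 2nd, 2nd-last, ...).
For "fnpkerrstyucc" the result is "fcncpukyetrsr".

fcncpukyetrsr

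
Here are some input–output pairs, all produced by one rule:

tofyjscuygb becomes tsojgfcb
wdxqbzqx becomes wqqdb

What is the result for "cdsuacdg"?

ddcca

Rule — sort the characters into reverse alphabetical order, then delete the first 3 characters.
Applying both steps to "cdsuacdg": "usgddcca", then "ddcca".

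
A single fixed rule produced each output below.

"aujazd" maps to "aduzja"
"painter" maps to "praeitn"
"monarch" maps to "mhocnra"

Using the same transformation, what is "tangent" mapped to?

In each case the input is transformed by: take characters alternately from the front and the back (1st, last, 2nd, 2nd-last, ...).
Applying that to "tangent" gives "ttanneg".

ttanneg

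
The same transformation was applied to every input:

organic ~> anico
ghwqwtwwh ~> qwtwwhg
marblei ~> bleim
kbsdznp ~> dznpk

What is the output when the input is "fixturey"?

tureyf

Looking at the pairs, the operation is to move the first 3 characters to the end (rotate left by 3), then delete the last 2 characters.
Working it through for "fixturey": intermediate "tureyfix", final "tureyf".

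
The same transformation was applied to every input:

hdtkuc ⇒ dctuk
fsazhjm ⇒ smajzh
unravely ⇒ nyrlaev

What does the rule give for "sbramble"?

Looking at the pairs, the operation is to delete the first character, then take characters alternately from the front and the back (1st, last, 2nd, 2nd-last, ...).
Working it through for "sbramble": intermediate "bramble", final "berlabm".
(Check on "fsazhjm": → "sazhjm" → "smajzh" ✓)

berlabm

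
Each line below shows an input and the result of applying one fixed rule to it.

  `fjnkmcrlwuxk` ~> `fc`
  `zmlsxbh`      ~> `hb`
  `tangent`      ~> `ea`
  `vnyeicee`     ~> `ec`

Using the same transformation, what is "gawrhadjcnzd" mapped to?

aa

The rule is to sort the characters into reverse alphabetical order, then keep only the last 2 characters.
On "gawrhadjcnzd" that produces "aa".
(Check on "vnyeicee": → "yvnieeec" → "ec" ✓)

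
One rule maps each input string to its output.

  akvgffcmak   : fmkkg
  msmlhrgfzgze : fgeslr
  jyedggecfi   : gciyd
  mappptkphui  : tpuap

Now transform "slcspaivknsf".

The pattern: keep every other character starting from the second (positions 2nd, 4th, 6th, ...), then move the last 3 characters to the front (rotate right by 3).
On "slcspaivknsf": the first step gives "lsavnf", and the second then gives "vnflsa".

vnflsa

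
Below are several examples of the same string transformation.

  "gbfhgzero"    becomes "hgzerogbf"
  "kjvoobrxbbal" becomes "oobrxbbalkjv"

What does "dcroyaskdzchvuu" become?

oyaskdzchvuudcr

Each output is the input with this applied: move the first 3 characters to the end (rotate left by 3).
"dcroyaskdzchvuu" → "oyaskdzchvuudcr".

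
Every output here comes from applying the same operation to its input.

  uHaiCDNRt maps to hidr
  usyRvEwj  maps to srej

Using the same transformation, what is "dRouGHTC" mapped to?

ruhc

The pattern: keep every other character starting from the second (positions 2nd, 4th, 6th, ...), then convert every letter to lowercase.
Applying both steps to "dRouGHTC": "RuHC", then "ruhc".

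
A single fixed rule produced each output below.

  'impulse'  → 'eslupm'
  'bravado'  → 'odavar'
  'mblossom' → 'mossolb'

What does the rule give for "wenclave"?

evalcne

Rule — reverse the string, then delete the last character.
"wenclave" → "evalcnew" → "evalcne".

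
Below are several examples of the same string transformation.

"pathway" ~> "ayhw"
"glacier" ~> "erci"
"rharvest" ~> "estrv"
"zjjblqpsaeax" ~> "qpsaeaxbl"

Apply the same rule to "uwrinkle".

klein

The rule is to delete the first 3 characters, then move the first 2 characters to the end (rotate left by 2).
On "uwrinkle": the first step gives "inkle", and the second then gives "klein".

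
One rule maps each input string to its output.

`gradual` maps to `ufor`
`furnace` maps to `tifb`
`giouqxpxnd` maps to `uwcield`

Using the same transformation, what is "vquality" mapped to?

The transformation: delete the last 3 characters, then shift every letter 12 places backward in the alphabet (wrapping around).
"vquality" → "vqual" → "jeioz".

jeioz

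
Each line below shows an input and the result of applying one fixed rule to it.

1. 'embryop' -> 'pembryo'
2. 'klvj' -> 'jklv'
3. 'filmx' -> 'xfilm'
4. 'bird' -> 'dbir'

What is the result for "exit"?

texi

In each case the input is transformed by: move the last character to the front.
Applying that to "exit" gives "texi".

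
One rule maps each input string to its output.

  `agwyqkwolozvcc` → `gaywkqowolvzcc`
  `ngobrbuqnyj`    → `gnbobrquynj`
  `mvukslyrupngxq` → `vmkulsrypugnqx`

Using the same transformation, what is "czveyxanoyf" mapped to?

zcevxynayof

What's happening: swap each adjacent pair of characters (1↔2, 3↔4, ...).
Applying that to "czveyxanoyf" gives "zcevxynayof".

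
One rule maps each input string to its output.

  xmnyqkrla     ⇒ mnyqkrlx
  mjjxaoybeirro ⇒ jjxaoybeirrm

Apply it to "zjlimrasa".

jlimrasz

The transformation: delete the last character, then move the first character to the end.
So "zjlimrasa" becomes "jlimrasz".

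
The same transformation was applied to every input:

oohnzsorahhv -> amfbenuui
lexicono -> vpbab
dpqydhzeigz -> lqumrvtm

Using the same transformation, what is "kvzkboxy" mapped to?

xobkl

The pattern: delete the first 3 characters, then shift every letter 13 places forward in the alphabet (wrapping around) — i.e. ROT13.
"kvzkboxy" → "kboxy" → "xobkl".
(Check on "oohnzsorahhv": → "nzsorahhv" → "amfbenuui" ✓)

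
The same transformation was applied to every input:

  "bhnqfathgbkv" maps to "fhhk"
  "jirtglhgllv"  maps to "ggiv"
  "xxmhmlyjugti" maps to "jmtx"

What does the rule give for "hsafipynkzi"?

In each case the input is transformed by: keep one character in every 3, starting at position 2 (positions 2nd, 5th, 8th, ...), then sort the characters into alphabetical order.
Applying both steps to "hsafipynkzi": "sini", then "iins".

iins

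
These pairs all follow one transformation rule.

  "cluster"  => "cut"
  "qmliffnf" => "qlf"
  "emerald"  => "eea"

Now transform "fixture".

Rule — keep every other character starting from the first (positions 1st, 3rd, 5th, ...), then delete the last character.
Working it through for "fixture": intermediate "fxue", final "fxu".

fxu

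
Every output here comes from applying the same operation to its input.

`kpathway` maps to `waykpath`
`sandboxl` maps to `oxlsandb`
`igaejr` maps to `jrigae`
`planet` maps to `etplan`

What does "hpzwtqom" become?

What's happening: swap the front and back halves of the string, then move the first character to the end.
Working it through for "hpzwtqom": intermediate "tqomhpzw", final "qomhpzwt".

qomhpzwt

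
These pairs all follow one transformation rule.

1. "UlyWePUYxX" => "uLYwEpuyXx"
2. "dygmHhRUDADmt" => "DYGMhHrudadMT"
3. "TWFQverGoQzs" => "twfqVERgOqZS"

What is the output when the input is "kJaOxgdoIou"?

KjAoXGDOiOU

The pattern: flip the case of every letter.
"kJaOxgdoIou" → "KjAoXGDOiOU".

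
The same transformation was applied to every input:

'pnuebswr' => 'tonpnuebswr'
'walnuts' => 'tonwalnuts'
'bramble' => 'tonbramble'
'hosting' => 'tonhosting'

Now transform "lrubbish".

tonlrubbish

Looking at the pairs, the operation is to prepend "ton".
Applying that to "lrubbish" gives "tonlrubbish".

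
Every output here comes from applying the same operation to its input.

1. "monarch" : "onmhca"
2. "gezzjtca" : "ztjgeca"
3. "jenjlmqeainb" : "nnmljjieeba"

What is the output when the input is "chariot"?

roihca

The pattern: sort the characters into reverse alphabetical order, then delete the first character.
"chariot" → "troihca" → "roihca".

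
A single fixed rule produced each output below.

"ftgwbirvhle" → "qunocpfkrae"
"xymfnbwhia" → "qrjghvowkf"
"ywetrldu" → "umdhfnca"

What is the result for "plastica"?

The transformation: shift every letter 9 places forward in the alphabet (wrapping around), then move the last 3 characters to the front (rotate right by 3).
"plastica" → "rljyujbc".

rljyujbc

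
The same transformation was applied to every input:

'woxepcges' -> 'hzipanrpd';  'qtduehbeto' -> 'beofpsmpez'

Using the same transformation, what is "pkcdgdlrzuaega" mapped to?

avnorowckflprl

The pattern: shift every letter 11 places forward in the alphabet (wrapping around).
So "pkcdgdlrzuaega" becomes "avnorowckflprl".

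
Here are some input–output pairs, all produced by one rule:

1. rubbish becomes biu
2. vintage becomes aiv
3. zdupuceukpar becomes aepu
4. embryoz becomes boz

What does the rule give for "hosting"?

gnt

What's happening: sort the characters into alphabetical order, then keep one character in every 3, starting at position 1 (positions 1st, 4th, 7th, ...).
For "hosting", step one produces "ghinost"; step two turns that into "gnt".
(Check on "vintage": → "aegintv" → "aiv" ✓)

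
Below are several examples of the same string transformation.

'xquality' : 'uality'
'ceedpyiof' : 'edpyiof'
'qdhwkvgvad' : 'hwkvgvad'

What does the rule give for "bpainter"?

Each output is the input with this applied: delete the first 2 characters.
For "bpainter" the result is "ainter".

ainter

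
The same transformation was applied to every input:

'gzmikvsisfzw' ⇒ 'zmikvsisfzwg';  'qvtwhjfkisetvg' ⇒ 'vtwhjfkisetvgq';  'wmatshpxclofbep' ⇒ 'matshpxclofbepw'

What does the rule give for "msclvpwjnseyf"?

The transformation: move the first character to the end.
So "msclvpwjnseyf" becomes "sclvpwjnseyfm".

sclvpwjnseyfm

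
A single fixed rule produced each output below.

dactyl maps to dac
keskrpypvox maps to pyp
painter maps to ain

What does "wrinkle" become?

The pattern: move the last 3 characters to the front (rotate right by 3), then keep only the last 3 characters.
On "wrinkle": the first step gives "klewrin", and the second then gives "rin".

rin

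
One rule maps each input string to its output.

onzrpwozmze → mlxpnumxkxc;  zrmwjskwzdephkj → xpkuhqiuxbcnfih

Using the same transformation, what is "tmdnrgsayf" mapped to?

rkblpeqywd

Each output is the input with this applied: shift every letter 2 places backward in the alphabet (wrapping around).
"tmdnrgsayf" → "rkblpeqywd".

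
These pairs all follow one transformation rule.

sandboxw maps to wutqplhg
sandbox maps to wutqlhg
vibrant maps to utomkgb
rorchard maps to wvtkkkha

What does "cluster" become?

xvnmlke

The transformation: shift every letter 7 places backward in the alphabet (wrapping around), then sort the characters into reverse alphabetical order.
For "cluster", step one produces "venlmxk"; step two turns that into "xvnmlke".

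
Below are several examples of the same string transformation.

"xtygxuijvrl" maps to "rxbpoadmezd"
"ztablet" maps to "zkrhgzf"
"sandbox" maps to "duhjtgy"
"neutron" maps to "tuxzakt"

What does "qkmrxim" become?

In each case the input is transformed by: reverse the string, then shift every letter 6 places forward in the alphabet (wrapping around).
Working it through for "qkmrxim": intermediate "mixrmkq", final "sodxsqw".

sodxsqw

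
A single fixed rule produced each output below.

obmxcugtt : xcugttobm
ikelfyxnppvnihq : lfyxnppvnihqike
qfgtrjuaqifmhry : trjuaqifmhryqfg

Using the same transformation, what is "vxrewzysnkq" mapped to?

ewzysnkqvxr

The pattern: move the first 3 characters to the end (rotate left by 3).
"vxrewzysnkq" → "ewzysnkqvxr".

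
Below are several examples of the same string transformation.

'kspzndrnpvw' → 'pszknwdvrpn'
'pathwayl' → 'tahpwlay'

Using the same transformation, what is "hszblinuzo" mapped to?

zsbhloiznu

In each case the input is transformed by: move the first 2 characters to the end (rotate left by 2), then take characters alternately from the front and the back (1st, last, 2nd, 2nd-last, ...).
"hszblinuzo" → "zblinuzohs" → "zsbhloiznu".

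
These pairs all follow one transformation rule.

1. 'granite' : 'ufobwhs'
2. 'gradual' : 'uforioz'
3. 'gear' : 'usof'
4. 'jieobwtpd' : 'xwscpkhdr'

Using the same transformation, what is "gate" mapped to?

uohs

Each output is the input with this applied: shift every letter 12 places backward in the alphabet (wrapping around).
"gate" → "uohs".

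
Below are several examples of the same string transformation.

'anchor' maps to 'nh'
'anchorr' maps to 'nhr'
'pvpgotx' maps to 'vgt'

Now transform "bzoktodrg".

Looking at the pairs, the operation is to delete the last character, then keep every other character starting from the second (positions 2nd, 4th, 6th, ...).
Working it through for "bzoktodrg": intermediate "bzoktodr", final "zkor".

zkor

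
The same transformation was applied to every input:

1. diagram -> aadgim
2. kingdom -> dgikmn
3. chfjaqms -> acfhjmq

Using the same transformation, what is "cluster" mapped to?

What's happening: sort the characters into alphabetical order, then delete the last character.
"cluster" → "celrstu" → "celrst".

celrst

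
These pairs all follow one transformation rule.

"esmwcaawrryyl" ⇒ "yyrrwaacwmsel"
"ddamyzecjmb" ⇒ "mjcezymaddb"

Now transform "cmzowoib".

Each output is the input with this applied: reverse the string, then move the first character to the end.
Working it through for "cmzowoib": intermediate "biowozmc", final "iowozmcb".

iowozmcb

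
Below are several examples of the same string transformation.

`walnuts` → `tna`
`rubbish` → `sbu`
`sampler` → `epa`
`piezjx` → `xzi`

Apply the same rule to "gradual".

In each case the input is transformed by: keep every other character starting from the second (positions 2nd, 4th, 6th, ...), then reverse the string.
For "gradual", step one produces "rda"; step two turns that into "adr".

adr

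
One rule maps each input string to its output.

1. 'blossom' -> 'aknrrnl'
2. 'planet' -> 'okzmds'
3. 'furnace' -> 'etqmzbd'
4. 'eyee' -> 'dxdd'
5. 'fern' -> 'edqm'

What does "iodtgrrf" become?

hncsfqqe

The rule is to shift every letter 1 place backward in the alphabet (wrapping around).
Doing the same to "iodtgrrf": "hncsfqqe".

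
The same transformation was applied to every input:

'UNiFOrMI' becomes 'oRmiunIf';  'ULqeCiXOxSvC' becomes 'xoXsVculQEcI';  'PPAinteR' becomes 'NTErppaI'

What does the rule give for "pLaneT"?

In each case the input is transformed by: flip the case of every letter, then swap the front and back halves of the string.
For "pLaneT", step one produces "PlANEt"; step two turns that into "NEtPlA".

NEtPlA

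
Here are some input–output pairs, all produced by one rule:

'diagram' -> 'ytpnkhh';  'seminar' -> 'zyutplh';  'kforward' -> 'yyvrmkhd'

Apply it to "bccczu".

jjjigb

Looking at the pairs, the operation is to shift every letter 7 places forward in the alphabet (wrapping around), then sort the characters into reverse alphabetical order.
On "bccczu": the first step gives "ijjjgb", and the second then gives "jjjigb".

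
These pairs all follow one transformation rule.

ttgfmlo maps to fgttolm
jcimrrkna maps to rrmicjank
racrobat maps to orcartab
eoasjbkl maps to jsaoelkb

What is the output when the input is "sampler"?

Looking at the pairs, the operation is to reverse the string, then move the first 3 characters to the end (rotate left by 3).
Starting from "sampler": after the first operation, "relpmas"; after the second, "pmasrel".

pmasrel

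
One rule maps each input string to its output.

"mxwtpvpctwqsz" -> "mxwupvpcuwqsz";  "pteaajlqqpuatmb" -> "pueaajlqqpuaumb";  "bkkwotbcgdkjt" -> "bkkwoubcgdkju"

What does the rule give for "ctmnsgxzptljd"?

The pattern: replace every "t" with "u".
So "ctmnsgxzptljd" becomes "cumnsgxzpuljd".

cumnsgxzpuljd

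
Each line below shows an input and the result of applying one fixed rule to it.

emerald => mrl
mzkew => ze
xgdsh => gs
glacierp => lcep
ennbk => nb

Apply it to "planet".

Looking at the pairs, the operation is to keep every other character starting from the second (positions 2nd, 4th, 6th, ...).
Doing the same to "planet": "lnt".

lnt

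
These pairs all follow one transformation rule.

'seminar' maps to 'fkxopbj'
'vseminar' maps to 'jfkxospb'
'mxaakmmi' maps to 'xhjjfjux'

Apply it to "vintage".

What's happening: move the first 3 characters to the end (rotate left by 3), then shift every letter 3 places backward in the alphabet (wrapping around).
On "vintage" that produces "qxdbsfk".

qxdbsfk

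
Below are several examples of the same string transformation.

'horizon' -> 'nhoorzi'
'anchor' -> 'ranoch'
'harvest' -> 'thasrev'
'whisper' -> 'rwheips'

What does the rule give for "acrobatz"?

What's happening: swap the first and last characters, then take characters alternately from the front and the back (1st, last, 2nd, 2nd-last, ...).
Starting from "acrobatz": after the first operation, "zcrobata"; after the second, "zactraob".
(Check on "harvest": → "tarvesh" → "thasrev" ✓)

zactraob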